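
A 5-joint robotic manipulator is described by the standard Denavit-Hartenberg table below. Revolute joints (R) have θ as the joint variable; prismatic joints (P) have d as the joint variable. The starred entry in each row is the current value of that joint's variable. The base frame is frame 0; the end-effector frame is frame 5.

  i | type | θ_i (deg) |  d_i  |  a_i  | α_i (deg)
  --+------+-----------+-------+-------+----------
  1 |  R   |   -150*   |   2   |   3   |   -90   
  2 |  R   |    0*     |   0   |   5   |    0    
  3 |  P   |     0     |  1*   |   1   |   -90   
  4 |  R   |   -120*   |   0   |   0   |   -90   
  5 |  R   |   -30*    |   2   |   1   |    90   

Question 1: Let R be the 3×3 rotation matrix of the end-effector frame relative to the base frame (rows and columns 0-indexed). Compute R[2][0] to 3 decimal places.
-0.500

End-effector x-axis (col 0 of R) = (0.7500,-0.4330,-0.5000)
R[2][0] = -0.5000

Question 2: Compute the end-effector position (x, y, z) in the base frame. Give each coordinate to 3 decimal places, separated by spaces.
after link 1: o_1 = (-2.5981, -1.5000, 2.0000)
after link 2: o_2 = (-6.9282, -4.0000, 2.0000)
after link 3: o_3 = (-7.2942, -5.3660, 2.0000)
after link 4: o_4 = (-7.2942, -5.3660, 2.0000)
after link 5: o_5 = (-7.5442, -7.5311, 1.5000)

-7.544 -7.531 1.500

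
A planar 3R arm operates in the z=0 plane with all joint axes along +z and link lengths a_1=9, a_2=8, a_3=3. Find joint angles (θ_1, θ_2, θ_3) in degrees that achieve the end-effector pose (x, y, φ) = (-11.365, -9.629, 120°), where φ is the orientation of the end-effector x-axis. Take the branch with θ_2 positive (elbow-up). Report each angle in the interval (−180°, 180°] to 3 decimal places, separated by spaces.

-150.002 45.002 -135.000

wrist centre = target − a_3·(cos φ, sin φ) = (-9.8650, -12.2271)
cos θ_2 = (246.8196−9²−8²)/(2·9·8) = 0.7071; θ_2 = 45.0021° (elbow-up)
β = atan2(-12.2271,-9.8650) = -128.8971°; ψ = atan2(5.6571,14.6566) = 21.1052°
θ_1 = β − ψ = -150.0024°
θ_3 = φ − θ_1 − θ_2 = -134.9998° (wrapped to (-180°,180°])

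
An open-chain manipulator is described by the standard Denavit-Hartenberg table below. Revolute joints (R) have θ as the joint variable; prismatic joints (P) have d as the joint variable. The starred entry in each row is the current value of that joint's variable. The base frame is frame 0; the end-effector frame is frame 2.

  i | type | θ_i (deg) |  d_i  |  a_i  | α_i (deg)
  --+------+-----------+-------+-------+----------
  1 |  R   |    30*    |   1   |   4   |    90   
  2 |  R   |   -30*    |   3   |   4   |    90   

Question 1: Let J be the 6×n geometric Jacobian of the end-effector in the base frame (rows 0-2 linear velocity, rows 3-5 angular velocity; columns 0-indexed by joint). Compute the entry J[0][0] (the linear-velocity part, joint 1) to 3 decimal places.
axis z_0 = ẑ; lever o_n−o_0 = (7.9641,1.1340,-1.0000)
cross product → J_v[:, 0] = (-1.1340,7.9641,0.0000)
J_ω[:, 0] = z_0
entry J[0][0] = -1.1340

-1.134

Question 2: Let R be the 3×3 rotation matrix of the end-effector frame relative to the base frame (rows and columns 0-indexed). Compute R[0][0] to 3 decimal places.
0.750

End-effector x-axis (col 0 of R) = (0.7500,0.4330,-0.5000)
R[0][0] = 0.7500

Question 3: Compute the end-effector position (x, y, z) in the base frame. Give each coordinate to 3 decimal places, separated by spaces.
7.964 1.134 -1.000

after link 1: o_1 = (3.4641, 2.0000, 1.0000)
after link 2: o_2 = (7.9641, 1.1340, -1.0000)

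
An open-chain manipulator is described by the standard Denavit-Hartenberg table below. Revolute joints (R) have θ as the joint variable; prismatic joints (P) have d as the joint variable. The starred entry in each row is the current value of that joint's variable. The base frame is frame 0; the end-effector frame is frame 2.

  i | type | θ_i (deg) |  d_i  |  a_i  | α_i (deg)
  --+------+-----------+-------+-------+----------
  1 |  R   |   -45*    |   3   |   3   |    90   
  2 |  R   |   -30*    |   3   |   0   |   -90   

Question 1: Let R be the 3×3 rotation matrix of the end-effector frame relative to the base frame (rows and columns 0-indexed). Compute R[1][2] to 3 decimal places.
-0.354

End-effector z-axis (col 2 of R) = (0.3536,-0.3536,0.8660)
R[1][2] = -0.3536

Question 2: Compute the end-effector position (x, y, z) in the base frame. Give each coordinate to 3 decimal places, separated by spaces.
0.000 -4.243 3.000

after link 1: o_1 = (2.1213, -2.1213, 3.0000)
after link 2: o_2 = (0.0000, -4.2426, 3.0000)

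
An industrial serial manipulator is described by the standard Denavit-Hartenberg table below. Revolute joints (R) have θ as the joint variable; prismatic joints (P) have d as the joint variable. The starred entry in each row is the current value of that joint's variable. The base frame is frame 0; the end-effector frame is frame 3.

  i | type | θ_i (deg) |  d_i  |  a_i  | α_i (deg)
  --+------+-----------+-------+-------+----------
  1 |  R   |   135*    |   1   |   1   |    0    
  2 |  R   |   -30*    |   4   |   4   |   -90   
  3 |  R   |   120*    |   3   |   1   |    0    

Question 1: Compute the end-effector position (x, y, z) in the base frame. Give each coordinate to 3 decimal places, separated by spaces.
-4.511 3.311 4.134

after link 1: o_1 = (-0.7071, 0.7071, 1.0000)
after link 2: o_2 = (-1.7424, 4.5708, 5.0000)
after link 3: o_3 = (-4.5108, 3.3114, 4.1340)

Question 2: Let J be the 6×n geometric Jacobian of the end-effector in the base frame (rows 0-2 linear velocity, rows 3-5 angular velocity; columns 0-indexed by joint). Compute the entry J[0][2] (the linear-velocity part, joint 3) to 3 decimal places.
axis z_2 = (-0.9659,-0.2588,0.0000); lever o_n−o_2 = (-2.7684,-1.2594,-0.8660)
cross product → J_v[:, 2] = (0.2241,-0.8365,0.5000)
J_ω[:, 2] = z_2
entry J[0][2] = 0.2241

0.224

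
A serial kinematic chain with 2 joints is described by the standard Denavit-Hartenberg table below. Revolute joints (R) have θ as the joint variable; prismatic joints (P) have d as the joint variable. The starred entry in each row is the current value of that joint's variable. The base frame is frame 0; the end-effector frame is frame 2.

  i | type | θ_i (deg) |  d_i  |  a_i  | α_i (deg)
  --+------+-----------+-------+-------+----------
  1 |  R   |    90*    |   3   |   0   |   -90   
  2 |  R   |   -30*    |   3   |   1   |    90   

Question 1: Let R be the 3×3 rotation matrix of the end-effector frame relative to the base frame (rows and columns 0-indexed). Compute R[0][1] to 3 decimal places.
End-effector y-axis (col 1 of R) = (-1.0000,0.0000,0.0000)
R[0][1] = -1.0000

-1.000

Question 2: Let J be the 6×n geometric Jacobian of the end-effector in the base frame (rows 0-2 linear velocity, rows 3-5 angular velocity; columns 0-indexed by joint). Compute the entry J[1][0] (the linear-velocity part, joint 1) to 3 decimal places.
axis z_0 = ẑ; lever o_n−o_0 = (-3.0000,0.8660,3.5000)
cross product → J_v[:, 0] = (-0.8660,-3.0000,0.0000)
J_ω[:, 0] = z_0
entry J[1][0] = -3.0000

-3.000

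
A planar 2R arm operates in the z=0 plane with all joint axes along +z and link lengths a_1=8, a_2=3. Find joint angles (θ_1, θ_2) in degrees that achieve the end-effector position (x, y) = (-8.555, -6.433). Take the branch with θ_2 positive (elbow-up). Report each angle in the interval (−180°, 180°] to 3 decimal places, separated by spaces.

cos θ_2 = (114.5715−8²−3²)/(2·8·3) = 0.8661; θ_2 = 29.9945° (elbow-up)
β = atan2(-6.4330,-8.5550) = -143.0584°; ψ = atan2(1.4998,10.5982) = 8.0544°
θ_1 = β − ψ = -151.1128°

-151.113 29.995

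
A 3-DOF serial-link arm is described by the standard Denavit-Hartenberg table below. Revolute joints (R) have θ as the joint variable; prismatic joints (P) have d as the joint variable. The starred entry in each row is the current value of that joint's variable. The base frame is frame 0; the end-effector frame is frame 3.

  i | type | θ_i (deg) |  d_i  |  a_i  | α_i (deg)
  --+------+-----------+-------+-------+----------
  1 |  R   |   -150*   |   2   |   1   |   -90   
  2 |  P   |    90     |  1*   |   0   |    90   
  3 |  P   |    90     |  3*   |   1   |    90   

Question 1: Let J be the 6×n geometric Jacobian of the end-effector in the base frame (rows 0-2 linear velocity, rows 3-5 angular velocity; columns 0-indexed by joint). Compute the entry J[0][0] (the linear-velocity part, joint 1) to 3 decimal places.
3.732

axis z_0 = ẑ; lever o_n−o_0 = (-2.4641,-3.7321,2.0000)
cross product → J_v[:, 0] = (3.7321,-2.4641,0.0000)
J_ω[:, 0] = z_0
entry J[0][0] = 3.7321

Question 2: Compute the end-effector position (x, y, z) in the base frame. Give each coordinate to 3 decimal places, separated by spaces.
after link 1: o_1 = (-0.8660, -0.5000, 2.0000)
after link 2: o_2 = (-0.3660, -1.3660, 2.0000)
after link 3: o_3 = (-2.4641, -3.7321, 2.0000)

-2.464 -3.732 2.000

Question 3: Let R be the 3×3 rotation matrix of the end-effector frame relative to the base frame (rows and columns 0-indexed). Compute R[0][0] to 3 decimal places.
0.500

End-effector x-axis (col 0 of R) = (0.5000,-0.8660,0.0000)
R[0][0] = 0.5000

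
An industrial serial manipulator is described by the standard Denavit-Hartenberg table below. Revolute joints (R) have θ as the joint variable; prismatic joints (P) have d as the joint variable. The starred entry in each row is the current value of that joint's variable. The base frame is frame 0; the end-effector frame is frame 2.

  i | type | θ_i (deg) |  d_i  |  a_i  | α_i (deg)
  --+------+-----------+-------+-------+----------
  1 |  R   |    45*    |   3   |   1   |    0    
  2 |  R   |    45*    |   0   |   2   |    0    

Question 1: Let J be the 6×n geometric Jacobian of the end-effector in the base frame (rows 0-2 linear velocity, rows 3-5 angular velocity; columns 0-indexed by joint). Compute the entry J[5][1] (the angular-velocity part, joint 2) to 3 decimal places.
axis z_1 = (0.0000,0.0000,1.0000); lever o_n−o_1 = (0.0000,2.0000,0.0000)
cross product → J_v[:, 1] = (-2.0000,0.0000,0.0000)
J_ω[:, 1] = z_1
entry J[5][1] = 1.0000

1.000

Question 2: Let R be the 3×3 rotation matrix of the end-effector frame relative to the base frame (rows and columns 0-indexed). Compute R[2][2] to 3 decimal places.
End-effector z-axis (col 2 of R) = (0.0000,0.0000,1.0000)
R[2][2] = 1.0000

1.000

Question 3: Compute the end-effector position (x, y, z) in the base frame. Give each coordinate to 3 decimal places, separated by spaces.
0.707 2.707 3.000

after link 1: o_1 = (0.7071, 0.7071, 3.0000)
after link 2: o_2 = (0.7071, 2.7071, 3.0000)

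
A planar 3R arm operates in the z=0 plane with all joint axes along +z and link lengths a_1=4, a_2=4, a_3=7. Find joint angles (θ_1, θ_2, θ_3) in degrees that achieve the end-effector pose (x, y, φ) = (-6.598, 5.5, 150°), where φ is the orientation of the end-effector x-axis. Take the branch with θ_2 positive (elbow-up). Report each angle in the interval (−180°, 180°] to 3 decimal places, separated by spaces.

wrist centre = target − a_3·(cos φ, sin φ) = (-0.5358, 2.0000)
cos θ_2 = (4.2871−4²−4²)/(2·4·4) = -0.8660; θ_2 = 150.0003° (elbow-up)
β = atan2(2.0000,-0.5358) = 104.9980°; ψ = atan2(2.0000,0.5359) = 75.0001°
θ_1 = β − ψ = 29.9978°
θ_3 = φ − θ_1 − θ_2 = -29.9981° (wrapped to (-180°,180°])

29.998 150.000 -29.998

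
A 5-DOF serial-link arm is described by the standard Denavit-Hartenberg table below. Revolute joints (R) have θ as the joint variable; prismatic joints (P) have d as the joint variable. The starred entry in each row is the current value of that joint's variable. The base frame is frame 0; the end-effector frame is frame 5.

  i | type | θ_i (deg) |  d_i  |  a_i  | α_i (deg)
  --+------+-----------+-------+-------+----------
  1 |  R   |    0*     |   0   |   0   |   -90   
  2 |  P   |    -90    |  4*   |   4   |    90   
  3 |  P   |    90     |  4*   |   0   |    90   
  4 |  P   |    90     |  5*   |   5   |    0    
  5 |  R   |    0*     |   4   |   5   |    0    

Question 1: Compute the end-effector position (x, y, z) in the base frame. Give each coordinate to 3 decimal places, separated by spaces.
-14.000 4.000 13.000

after link 1: o_1 = (0.0000, 0.0000, 0.0000)
after link 2: o_2 = (0.0000, 4.0000, 4.0000)
after link 3: o_3 = (-4.0000, 4.0000, 4.0000)
after link 4: o_4 = (-9.0000, 4.0000, 9.0000)
after link 5: o_5 = (-14.0000, 4.0000, 13.0000)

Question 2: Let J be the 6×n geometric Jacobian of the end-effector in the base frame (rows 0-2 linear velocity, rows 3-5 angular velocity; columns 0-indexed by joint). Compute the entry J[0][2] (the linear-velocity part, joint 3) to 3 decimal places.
-1.000

prismatic axis z_2 = (-1.0000,0.0000,0.0000)
J_v[:, 2] = z_2; J_ω[:, 2] = (0,0,0)
entry J[0][2] = -1.0000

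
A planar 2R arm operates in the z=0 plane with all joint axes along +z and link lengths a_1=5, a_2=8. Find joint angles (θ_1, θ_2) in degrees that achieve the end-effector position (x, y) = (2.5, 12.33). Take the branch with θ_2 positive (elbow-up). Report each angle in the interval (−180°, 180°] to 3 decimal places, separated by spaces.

59.997 30.004

cos θ_2 = (158.2789−5²−8²)/(2·5·8) = 0.8660; θ_2 = 30.0045° (elbow-up)
β = atan2(12.3300,2.5000) = 78.5382°; ψ = atan2(4.0005,11.9279) = 18.5411°
θ_1 = β − ψ = 59.9971°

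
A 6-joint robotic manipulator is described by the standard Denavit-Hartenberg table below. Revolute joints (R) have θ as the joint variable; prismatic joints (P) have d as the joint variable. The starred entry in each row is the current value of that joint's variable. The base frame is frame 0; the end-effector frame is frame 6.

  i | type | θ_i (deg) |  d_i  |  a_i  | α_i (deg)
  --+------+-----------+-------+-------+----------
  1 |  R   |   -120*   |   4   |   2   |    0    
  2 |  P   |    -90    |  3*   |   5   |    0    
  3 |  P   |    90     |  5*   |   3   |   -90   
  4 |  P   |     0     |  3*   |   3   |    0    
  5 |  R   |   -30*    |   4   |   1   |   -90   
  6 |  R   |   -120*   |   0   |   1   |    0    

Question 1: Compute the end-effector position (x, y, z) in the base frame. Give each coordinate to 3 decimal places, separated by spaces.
after link 1: o_1 = (-1.0000, -1.7321, 4.0000)
after link 2: o_2 = (-5.3301, 0.7679, 7.0000)
after link 3: o_3 = (-6.8301, -1.8301, 12.0000)
after link 4: o_4 = (-5.7321, -5.9282, 12.0000)
after link 5: o_5 = (-2.7010, -8.6782, 12.5000)
after link 6: o_6 = (-1.7345, -8.7362, 12.2500)

-1.734 -8.736 12.250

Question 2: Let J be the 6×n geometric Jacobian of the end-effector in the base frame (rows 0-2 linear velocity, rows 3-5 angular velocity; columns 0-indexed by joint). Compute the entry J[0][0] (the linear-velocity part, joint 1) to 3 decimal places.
axis z_0 = ẑ; lever o_n−o_0 = (-1.7345,-8.7362,12.2500)
cross product → J_v[:, 0] = (8.7362,-1.7345,0.0000)
J_ω[:, 0] = z_0
entry J[0][0] = 8.7362

8.736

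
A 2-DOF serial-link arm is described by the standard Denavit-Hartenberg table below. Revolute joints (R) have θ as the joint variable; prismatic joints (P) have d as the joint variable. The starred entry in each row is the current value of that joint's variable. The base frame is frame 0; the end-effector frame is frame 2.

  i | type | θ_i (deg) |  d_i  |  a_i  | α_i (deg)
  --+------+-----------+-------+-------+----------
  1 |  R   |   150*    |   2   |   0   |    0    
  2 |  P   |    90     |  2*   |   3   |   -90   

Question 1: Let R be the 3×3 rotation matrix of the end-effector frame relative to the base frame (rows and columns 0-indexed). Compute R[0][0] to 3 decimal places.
End-effector x-axis (col 0 of R) = (-0.5000,-0.8660,0.0000)
R[0][0] = -0.5000

-0.500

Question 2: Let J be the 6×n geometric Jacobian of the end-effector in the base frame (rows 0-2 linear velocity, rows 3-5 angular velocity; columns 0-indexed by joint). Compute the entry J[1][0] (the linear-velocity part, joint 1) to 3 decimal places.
-1.500

axis z_0 = ẑ; lever o_n−o_0 = (-1.5000,-2.5981,4.0000)
cross product → J_v[:, 0] = (2.5981,-1.5000,0.0000)
J_ω[:, 0] = z_0
entry J[1][0] = -1.5000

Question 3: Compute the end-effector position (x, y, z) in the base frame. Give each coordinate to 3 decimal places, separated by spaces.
after link 1: o_1 = (0.0000, 0.0000, 2.0000)
after link 2: o_2 = (-1.5000, -2.5981, 4.0000)

-1.500 -2.598 4.000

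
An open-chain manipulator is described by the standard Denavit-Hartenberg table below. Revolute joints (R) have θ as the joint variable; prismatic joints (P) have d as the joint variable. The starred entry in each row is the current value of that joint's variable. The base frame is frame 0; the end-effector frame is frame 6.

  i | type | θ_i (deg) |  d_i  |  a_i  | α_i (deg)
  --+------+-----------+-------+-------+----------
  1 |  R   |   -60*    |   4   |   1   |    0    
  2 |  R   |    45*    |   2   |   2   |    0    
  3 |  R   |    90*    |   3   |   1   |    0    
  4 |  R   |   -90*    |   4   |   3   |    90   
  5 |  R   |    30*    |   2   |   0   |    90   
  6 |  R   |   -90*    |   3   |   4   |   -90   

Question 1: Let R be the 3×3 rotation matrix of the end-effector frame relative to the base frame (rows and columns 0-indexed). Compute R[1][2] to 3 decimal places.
End-effector z-axis (col 2 of R) = (0.8365,-0.2241,0.5000)
R[1][2] = -0.2241

-0.224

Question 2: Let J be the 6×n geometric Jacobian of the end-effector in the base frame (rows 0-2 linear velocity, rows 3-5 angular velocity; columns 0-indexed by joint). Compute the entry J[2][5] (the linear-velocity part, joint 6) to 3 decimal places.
axis z_5 = (0.4830,-0.1294,-0.8660); lever o_n−o_5 = (2.4842,3.4755,-2.5981)
cross product → J_v[:, 5] = (3.3461,-0.8966,2.0000)
J_ω[:, 5] = z_5
entry J[2][5] = 2.0000

2.000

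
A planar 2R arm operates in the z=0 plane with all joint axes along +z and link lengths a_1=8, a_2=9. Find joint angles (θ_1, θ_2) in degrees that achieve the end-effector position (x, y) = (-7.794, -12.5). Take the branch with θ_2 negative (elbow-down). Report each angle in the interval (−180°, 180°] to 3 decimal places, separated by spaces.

cos θ_2 = (216.9964−8²−9²)/(2·8·9) = 0.5000; θ_2 = -60.0016° (elbow-down)
β = atan2(-12.5000,-7.7940) = -121.9444°; ψ = atan2(-7.7944,12.4998) = -31.9460°
θ_1 = β − ψ = -89.9984°

-89.998 -60.002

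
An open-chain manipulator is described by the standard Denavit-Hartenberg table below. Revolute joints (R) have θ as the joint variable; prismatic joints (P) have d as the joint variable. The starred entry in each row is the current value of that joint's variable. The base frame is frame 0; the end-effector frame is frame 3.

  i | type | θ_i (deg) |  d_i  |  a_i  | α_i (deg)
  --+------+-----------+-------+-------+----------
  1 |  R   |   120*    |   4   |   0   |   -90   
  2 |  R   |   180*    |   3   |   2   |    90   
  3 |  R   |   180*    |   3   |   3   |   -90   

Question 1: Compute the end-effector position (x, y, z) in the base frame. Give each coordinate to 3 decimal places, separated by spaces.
after link 1: o_1 = (0.0000, 0.0000, 4.0000)
after link 2: o_2 = (-1.5981, -3.2321, 4.0000)
after link 3: o_3 = (-3.0981, -0.6340, 1.0000)

-3.098 -0.634 1.000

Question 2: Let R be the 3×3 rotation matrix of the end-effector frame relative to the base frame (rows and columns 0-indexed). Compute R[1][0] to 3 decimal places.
End-effector x-axis (col 0 of R) = (-0.5000,0.8660,0.0000)
R[1][0] = 0.8660

0.866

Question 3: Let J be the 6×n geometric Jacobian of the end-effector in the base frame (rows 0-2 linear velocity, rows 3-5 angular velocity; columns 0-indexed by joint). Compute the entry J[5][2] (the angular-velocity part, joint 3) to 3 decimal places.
-1.000

axis z_2 = (-0.0000,0.0000,-1.0000); lever o_n−o_2 = (-1.5000,2.5981,-3.0000)
cross product → J_v[:, 2] = (2.5981,1.5000,-0.0000)
J_ω[:, 2] = z_2
entry J[5][2] = -1.0000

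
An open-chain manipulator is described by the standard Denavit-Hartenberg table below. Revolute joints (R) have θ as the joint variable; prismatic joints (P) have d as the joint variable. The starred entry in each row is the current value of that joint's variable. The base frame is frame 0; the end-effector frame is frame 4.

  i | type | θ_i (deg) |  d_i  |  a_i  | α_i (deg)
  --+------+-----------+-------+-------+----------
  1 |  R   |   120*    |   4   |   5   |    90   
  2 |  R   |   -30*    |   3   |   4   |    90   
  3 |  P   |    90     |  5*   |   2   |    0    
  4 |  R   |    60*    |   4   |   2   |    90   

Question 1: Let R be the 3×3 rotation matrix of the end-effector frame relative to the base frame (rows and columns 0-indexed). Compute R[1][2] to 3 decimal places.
End-effector z-axis (col 2 of R) = (0.5335,0.8080,-0.2500)
R[1][2] = 0.8080

0.808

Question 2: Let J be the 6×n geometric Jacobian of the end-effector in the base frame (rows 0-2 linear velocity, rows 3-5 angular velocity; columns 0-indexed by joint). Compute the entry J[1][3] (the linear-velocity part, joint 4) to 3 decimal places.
-1.616

axis z_3 = (0.2500,-0.4330,-0.8660); lever o_n−o_3 = (2.6160,-2.5311,-2.5981)
cross product → J_v[:, 3] = (-1.0670,-1.6160,0.5000)
J_ω[:, 3] = z_3
entry J[1][3] = -1.6160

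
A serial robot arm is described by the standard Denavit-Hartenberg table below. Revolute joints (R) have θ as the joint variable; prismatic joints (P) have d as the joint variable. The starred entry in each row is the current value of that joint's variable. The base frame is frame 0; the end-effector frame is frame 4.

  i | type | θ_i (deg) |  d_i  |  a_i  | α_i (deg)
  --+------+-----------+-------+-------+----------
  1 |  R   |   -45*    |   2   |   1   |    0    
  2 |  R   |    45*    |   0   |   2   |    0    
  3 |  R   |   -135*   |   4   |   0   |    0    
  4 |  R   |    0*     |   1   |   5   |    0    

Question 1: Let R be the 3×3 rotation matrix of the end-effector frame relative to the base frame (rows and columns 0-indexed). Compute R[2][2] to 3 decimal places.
1.000

End-effector z-axis (col 2 of R) = (0.0000,0.0000,1.0000)
R[2][2] = 1.0000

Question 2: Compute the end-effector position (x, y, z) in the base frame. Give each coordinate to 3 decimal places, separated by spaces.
-0.828 -4.243 7.000

after link 1: o_1 = (0.7071, -0.7071, 2.0000)
after link 2: o_2 = (2.7071, -0.7071, 2.0000)
after link 3: o_3 = (2.7071, -0.7071, 6.0000)
after link 4: o_4 = (-0.8284, -4.2426, 7.0000)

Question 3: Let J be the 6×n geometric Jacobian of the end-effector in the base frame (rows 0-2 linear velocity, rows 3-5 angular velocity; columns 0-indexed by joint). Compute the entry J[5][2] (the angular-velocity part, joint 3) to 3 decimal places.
1.000

axis z_2 = (0.0000,0.0000,1.0000); lever o_n−o_2 = (-3.5355,-3.5355,5.0000)
cross product → J_v[:, 2] = (3.5355,-3.5355,0.0000)
J_ω[:, 2] = z_2
entry J[5][2] = 1.0000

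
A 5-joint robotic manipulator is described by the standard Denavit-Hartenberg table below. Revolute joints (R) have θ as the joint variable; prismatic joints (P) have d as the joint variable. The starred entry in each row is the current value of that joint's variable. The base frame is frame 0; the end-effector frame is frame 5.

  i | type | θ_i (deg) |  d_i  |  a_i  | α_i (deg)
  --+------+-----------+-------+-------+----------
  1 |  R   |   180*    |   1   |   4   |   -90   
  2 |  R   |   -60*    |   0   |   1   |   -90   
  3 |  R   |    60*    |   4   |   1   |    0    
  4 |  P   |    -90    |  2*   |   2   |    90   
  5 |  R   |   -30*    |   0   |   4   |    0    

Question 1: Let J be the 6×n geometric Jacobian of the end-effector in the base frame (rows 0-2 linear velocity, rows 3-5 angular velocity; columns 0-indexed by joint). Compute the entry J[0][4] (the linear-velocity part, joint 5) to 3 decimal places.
axis z_4 = (0.2500,-0.8660,-0.4330); lever o_n−o_4 = (0.2321,-1.7321,3.5981)
cross product → J_v[:, 4] = (-3.8660,-1.0000,-0.2321)
J_ω[:, 4] = z_4
entry J[0][4] = -3.8660

-3.866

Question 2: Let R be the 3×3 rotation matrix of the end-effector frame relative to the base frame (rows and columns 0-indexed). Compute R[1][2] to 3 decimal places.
End-effector z-axis (col 2 of R) = (0.2500,-0.8660,-0.4330)
R[1][2] = -0.8660

-0.866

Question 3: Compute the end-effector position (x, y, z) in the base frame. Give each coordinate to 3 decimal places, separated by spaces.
after link 1: o_1 = (-4.0000, 0.0000, 1.0000)
after link 2: o_2 = (-4.5000, 0.0000, 1.8660)
after link 3: o_3 = (-8.2141, 0.8660, 0.2990)
after link 4: o_4 = (-10.8122, -0.1340, 0.7990)
after link 5: o_5 = (-10.5801, -1.8660, 4.3971)

-10.580 -1.866 4.397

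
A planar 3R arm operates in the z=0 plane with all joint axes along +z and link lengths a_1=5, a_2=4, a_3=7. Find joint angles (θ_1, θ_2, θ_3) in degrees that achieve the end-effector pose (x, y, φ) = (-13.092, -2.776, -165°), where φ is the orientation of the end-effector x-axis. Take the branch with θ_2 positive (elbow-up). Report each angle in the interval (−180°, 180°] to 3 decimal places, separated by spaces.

150.004 89.992 -44.996

wrist centre = target − a_3·(cos φ, sin φ) = (-6.3305, -0.9643)
cos θ_2 = (41.0053−5²−4²)/(2·5·4) = 0.0001; θ_2 = 89.9924° (elbow-up)
β = atan2(-0.9643,-6.3305) = -171.3393°; ψ = atan2(4.0000,5.0005) = 38.6569°
θ_1 = β − ψ = -209.9961°
θ_3 = φ − θ_1 − θ_2 = -44.9963° (wrapped to (-180°,180°])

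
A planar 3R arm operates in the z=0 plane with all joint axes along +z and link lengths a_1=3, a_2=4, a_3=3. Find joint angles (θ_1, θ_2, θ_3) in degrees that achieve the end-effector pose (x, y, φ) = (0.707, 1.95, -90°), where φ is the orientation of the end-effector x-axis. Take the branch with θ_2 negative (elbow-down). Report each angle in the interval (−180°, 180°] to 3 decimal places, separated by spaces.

wrist centre = target − a_3·(cos φ, sin φ) = (0.7070, 4.9500)
cos θ_2 = (25.0023−3²−4²)/(2·3·4) = 0.0001; θ_2 = -89.9944° (elbow-down)
β = atan2(4.9500,0.7070) = 81.8715°; ψ = atan2(-4.0000,3.0004) = -53.1265°
θ_1 = β − ψ = 134.9980°
θ_3 = φ − θ_1 − θ_2 = -135.0036° (wrapped to (-180°,180°])

134.998 -89.994 -135.004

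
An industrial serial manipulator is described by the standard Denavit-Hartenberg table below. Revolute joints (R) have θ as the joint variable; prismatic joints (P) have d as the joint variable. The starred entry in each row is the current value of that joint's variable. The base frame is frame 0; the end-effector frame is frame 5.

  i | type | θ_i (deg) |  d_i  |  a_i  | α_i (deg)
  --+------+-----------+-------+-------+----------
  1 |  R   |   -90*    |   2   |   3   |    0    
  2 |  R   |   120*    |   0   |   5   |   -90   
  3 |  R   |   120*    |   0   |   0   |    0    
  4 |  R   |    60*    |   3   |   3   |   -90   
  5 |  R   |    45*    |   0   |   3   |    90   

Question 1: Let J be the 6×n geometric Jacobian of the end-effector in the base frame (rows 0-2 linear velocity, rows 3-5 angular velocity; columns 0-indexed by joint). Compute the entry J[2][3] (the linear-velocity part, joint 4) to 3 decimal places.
axis z_3 = (-0.5000,0.8660,0.0000); lever o_n−o_3 = (-4.8745,-1.7997,-0.0000)
cross product → J_v[:, 3] = (-0.0000,-0.0000,5.1213)
J_ω[:, 3] = z_3
entry J[2][3] = 5.1213

5.121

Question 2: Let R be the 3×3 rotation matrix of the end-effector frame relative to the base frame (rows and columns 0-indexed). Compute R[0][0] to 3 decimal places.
-0.259

End-effector x-axis (col 0 of R) = (-0.2588,-0.9659,-0.0000)
R[0][0] = -0.2588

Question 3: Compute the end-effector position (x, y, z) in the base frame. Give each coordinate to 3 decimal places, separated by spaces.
after link 1: o_1 = (0.0000, -3.0000, 2.0000)
after link 2: o_2 = (4.3301, -0.5000, 2.0000)
after link 3: o_3 = (4.3301, -0.5000, 2.0000)
after link 4: o_4 = (0.2321, 0.5981, 2.0000)
after link 5: o_5 = (-0.5444, -2.2997, 2.0000)

-0.544 -2.300 2.000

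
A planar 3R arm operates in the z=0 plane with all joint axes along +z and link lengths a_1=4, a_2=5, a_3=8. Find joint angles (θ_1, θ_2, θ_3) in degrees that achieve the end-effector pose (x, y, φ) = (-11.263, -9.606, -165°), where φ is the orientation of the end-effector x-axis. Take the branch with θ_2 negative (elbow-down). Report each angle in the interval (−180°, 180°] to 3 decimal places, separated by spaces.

wrist centre = target − a_3·(cos φ, sin φ) = (-3.5356, -7.5354)
cos θ_2 = (69.2834−4²−5²)/(2·4·5) = 0.7071; θ_2 = -45.0018° (elbow-down)
β = atan2(-7.5354,-3.5356) = -115.1357°; ψ = atan2(-3.5356,7.5354) = -25.1361°
θ_1 = β − ψ = -89.9996°
θ_3 = φ − θ_1 − θ_2 = -29.9986° (wrapped to (-180°,180°])

-90.000 -45.002 -29.999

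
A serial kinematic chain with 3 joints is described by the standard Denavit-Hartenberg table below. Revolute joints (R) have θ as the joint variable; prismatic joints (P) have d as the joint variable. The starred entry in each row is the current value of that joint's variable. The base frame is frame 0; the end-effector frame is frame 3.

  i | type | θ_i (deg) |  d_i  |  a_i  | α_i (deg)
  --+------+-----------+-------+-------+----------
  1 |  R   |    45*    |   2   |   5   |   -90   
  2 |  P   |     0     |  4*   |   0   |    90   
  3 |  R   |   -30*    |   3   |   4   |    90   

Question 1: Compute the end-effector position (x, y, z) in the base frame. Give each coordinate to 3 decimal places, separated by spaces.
4.571 7.399 5.000

after link 1: o_1 = (3.5355, 3.5355, 2.0000)
after link 2: o_2 = (0.7071, 6.3640, 2.0000)
after link 3: o_3 = (4.5708, 7.3992, 5.0000)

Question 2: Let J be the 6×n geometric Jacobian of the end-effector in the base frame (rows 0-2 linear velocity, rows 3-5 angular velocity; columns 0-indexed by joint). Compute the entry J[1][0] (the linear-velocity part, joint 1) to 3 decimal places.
axis z_0 = ẑ; lever o_n−o_0 = (4.5708,7.3992,5.0000)
cross product → J_v[:, 0] = (-7.3992,4.5708,0.0000)
J_ω[:, 0] = z_0
entry J[1][0] = 4.5708

4.571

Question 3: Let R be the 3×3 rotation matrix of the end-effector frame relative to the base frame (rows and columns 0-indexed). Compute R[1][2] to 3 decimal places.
End-effector z-axis (col 2 of R) = (0.2588,-0.9659,0.0000)
R[1][2] = -0.9659

-0.966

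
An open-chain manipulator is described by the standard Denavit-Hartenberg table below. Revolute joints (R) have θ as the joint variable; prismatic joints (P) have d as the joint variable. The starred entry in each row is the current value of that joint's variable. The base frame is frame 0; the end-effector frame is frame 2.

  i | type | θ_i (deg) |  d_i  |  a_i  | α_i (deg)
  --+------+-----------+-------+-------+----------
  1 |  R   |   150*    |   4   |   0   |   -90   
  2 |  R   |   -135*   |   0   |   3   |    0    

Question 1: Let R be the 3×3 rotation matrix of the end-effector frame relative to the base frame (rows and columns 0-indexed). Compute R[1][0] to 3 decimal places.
-0.354

End-effector x-axis (col 0 of R) = (0.6124,-0.3536,0.7071)
R[1][0] = -0.3536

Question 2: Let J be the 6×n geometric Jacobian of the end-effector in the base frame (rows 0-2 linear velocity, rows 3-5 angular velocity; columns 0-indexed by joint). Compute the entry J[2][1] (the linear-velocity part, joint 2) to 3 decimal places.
2.121

axis z_1 = (-0.5000,-0.8660,0.0000); lever o_n−o_1 = (1.8371,-1.0607,2.1213)
cross product → J_v[:, 1] = (-1.8371,1.0607,2.1213)
J_ω[:, 1] = z_1
entry J[2][1] = 2.1213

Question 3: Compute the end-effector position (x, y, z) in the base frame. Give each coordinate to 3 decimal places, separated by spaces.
after link 1: o_1 = (0.0000, 0.0000, 4.0000)
after link 2: o_2 = (1.8371, -1.0607, 6.1213)

1.837 -1.061 6.121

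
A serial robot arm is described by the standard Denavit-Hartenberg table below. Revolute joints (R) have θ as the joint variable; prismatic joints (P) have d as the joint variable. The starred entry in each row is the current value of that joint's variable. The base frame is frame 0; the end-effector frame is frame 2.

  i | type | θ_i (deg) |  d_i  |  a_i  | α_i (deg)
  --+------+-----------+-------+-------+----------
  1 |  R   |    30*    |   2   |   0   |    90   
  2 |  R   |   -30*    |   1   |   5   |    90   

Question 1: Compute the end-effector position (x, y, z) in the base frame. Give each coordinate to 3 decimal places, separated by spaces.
4.250 1.299 -0.500

after link 1: o_1 = (0.0000, 0.0000, 2.0000)
after link 2: o_2 = (4.2500, 1.2990, -0.5000)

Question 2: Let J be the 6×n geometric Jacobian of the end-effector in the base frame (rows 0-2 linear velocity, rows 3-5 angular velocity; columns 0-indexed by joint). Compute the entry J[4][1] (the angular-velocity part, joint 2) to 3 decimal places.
-0.866

axis z_1 = (0.5000,-0.8660,0.0000); lever o_n−o_1 = (4.2500,1.2990,-2.5000)
cross product → J_v[:, 1] = (2.1651,1.2500,4.3301)
J_ω[:, 1] = z_1
entry J[4][1] = -0.8660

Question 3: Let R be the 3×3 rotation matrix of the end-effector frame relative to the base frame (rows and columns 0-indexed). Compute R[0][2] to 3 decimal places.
-0.433

End-effector z-axis (col 2 of R) = (-0.4330,-0.2500,-0.8660)
R[0][2] = -0.4330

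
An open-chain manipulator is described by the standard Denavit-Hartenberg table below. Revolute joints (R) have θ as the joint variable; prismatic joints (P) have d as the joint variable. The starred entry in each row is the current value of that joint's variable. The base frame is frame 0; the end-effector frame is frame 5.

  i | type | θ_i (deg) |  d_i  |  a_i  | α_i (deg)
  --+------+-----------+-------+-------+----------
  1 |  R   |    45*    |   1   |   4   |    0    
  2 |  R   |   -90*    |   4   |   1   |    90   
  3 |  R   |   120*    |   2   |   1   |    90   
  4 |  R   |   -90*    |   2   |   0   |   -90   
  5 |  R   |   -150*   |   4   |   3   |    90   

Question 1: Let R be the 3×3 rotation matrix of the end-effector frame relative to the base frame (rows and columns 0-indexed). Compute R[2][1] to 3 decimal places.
End-effector y-axis (col 1 of R) = (-0.3536,0.3536,0.8660)
R[2][1] = 0.8660

0.866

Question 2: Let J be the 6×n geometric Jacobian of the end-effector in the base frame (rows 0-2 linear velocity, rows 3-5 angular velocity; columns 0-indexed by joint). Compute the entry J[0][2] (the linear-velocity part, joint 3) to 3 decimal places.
-4.299

axis z_2 = (-0.7071,-0.7071,0.0000); lever o_n−o_2 = (-2.8758,-3.6269,6.0801)
cross product → J_v[:, 2] = (-4.2993,4.2993,0.5311)
J_ω[:, 2] = z_2
entry J[0][2] = -4.2993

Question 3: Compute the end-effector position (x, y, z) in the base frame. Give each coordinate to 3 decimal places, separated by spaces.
0.660 -1.506 11.080

after link 1: o_1 = (2.8284, 2.8284, 1.0000)
after link 2: o_2 = (3.5355, 2.1213, 5.0000)
after link 3: o_3 = (1.7678, 1.0607, 5.8660)
after link 4: o_4 = (2.9925, -0.1641, 6.8660)
after link 5: o_5 = (0.6597, -1.5055, 11.0801)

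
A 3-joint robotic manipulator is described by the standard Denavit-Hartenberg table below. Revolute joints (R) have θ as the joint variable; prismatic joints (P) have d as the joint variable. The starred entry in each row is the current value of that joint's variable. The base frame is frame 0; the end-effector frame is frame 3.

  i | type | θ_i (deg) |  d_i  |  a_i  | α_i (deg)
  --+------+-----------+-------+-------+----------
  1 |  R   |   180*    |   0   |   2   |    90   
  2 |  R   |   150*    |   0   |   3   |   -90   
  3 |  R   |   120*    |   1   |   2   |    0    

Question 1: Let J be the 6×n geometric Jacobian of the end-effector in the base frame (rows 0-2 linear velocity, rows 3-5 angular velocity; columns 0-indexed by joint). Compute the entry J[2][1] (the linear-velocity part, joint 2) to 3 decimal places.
-2.232

axis z_1 = (0.0000,1.0000,0.0000); lever o_n−o_1 = (2.2321,-1.7321,0.1340)
cross product → J_v[:, 1] = (0.1340,0.0000,-2.2321)
J_ω[:, 1] = z_1
entry J[2][1] = -2.2321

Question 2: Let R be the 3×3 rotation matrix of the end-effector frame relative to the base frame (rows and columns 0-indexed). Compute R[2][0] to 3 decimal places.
-0.250

End-effector x-axis (col 0 of R) = (-0.4330,-0.8660,-0.2500)
R[2][0] = -0.2500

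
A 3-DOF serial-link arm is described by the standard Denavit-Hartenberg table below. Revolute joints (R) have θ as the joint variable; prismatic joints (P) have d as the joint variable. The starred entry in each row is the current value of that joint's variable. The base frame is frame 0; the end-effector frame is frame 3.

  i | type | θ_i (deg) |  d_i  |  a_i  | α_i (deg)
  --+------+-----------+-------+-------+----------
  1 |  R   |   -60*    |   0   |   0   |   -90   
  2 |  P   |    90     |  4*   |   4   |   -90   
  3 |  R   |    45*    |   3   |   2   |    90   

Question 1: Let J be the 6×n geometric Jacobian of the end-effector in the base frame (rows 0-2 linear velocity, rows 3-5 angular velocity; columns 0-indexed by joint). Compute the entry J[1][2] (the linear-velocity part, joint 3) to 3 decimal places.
axis z_2 = (-0.5000,0.8660,-0.0000); lever o_n−o_2 = (-2.7247,1.8910,-1.4142)
cross product → J_v[:, 2] = (-1.2247,-0.7071,1.4142)
J_ω[:, 2] = z_2
entry J[1][2] = -0.7071

-0.707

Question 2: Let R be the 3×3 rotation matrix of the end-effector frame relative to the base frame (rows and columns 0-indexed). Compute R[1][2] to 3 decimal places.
0.354

End-effector z-axis (col 2 of R) = (0.6124,0.3536,-0.7071)
R[1][2] = 0.3536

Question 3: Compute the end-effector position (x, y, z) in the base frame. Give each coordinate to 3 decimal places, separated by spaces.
after link 1: o_1 = (0.0000, 0.0000, 0.0000)
after link 2: o_2 = (3.4641, 2.0000, -4.0000)
after link 3: o_3 = (0.7394, 3.8910, -5.4142)

0.739 3.891 -5.414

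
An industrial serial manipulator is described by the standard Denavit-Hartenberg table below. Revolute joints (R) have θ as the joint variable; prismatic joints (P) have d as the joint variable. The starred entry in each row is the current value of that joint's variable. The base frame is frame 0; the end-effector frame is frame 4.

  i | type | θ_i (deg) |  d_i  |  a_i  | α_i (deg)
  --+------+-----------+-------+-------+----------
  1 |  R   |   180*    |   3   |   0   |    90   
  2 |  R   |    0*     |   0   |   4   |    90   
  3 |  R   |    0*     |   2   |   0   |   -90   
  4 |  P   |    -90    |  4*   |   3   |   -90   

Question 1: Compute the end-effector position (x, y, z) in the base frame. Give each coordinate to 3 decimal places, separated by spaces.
-4.000 4.000 -2.000

after link 1: o_1 = (0.0000, 0.0000, 3.0000)
after link 2: o_2 = (-4.0000, 0.0000, 3.0000)
after link 3: o_3 = (-4.0000, 0.0000, 1.0000)
after link 4: o_4 = (-4.0000, 4.0000, -2.0000)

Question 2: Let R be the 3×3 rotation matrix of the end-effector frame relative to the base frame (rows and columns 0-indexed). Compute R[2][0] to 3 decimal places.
-1.000

End-effector x-axis (col 0 of R) = (-0.0000,0.0000,-1.0000)
R[2][0] = -1.0000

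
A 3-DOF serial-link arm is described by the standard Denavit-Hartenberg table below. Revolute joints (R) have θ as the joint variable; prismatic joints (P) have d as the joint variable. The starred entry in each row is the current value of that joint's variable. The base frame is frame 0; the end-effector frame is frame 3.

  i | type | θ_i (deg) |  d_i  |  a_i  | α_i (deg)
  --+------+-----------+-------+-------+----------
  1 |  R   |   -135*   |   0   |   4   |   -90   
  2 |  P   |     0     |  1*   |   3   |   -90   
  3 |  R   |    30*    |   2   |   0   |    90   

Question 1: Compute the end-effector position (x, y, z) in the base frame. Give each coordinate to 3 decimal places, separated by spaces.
after link 1: o_1 = (-2.8284, -2.8284, 0.0000)
after link 2: o_2 = (-4.2426, -5.6569, 0.0000)
after link 3: o_3 = (-4.2426, -5.6569, -2.0000)

-4.243 -5.657 -2.000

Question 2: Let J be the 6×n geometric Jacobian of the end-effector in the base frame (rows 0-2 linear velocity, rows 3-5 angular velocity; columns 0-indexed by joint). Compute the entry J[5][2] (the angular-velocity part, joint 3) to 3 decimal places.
axis z_2 = (0.0000,-0.0000,-1.0000); lever o_n−o_2 = (0.0000,0.0000,-2.0000)
cross product → J_v[:, 2] = (0.0000,0.0000,0.0000)
J_ω[:, 2] = z_2
entry J[5][2] = -1.0000

-1.000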